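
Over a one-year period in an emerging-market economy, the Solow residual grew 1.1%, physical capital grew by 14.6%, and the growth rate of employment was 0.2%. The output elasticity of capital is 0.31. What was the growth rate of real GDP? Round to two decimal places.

Labor's share = 1 − 0.31 = 0.69.
Physical capital: 0.31 × 14.6 = 4.526 pp.
Employment: 0.69 × 0.2 = 0.138 pp.
Output growth = 1.1 + 4.664 = 5.764%.

Real GDP grew 5.76%.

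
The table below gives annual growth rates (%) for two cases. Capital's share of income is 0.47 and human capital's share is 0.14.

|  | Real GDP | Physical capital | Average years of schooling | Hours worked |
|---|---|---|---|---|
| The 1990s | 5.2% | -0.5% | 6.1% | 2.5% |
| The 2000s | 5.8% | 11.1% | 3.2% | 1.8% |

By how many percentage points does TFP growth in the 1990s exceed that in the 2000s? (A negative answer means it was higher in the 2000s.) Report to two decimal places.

4.17 percentage points

Labor's share = 1 − 0.47 − 0.14 = 0.39.
The 1990s: TFP = 5.2 + 0.235 − 0.854 − 0.975 = 3.606%.
The 2000s: TFP = 5.8 − 5.217 − 0.448 − 0.702 = -0.567%.
Difference = 3.606 − (-0.567) = 4.173 pp.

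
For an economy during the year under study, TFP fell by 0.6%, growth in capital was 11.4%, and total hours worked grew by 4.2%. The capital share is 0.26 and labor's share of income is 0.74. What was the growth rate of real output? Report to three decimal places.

Labor's share = 1 − 0.26 = 0.74.
Capital: 0.26 × 11.4 = 2.964 pp.
Total hours worked: 0.74 × 4.2 = 3.108 pp.
Output growth = -0.6 + 6.072 = 5.472%.

5.472%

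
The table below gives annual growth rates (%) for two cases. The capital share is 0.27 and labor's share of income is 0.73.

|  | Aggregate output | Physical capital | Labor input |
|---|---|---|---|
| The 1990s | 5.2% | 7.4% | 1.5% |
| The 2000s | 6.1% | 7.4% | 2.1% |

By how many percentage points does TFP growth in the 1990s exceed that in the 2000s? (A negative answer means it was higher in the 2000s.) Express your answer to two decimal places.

Labor's share = 1 − 0.27 = 0.73.
The 1990s: TFP = 5.2 − 1.998 − 1.095 = 2.107%.
The 2000s: TFP = 6.1 − 1.998 − 1.533 = 2.569%.
Difference = 2.107 − (2.569) = -0.462 pp.

-0.46 percentage points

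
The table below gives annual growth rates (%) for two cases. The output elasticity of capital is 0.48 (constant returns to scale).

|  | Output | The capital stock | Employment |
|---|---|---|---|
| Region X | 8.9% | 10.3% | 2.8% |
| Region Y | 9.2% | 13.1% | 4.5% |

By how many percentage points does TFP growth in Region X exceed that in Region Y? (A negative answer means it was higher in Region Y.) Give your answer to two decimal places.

1.93 percentage points

Labor's share = 1 − 0.48 = 0.52.
Region X: TFP = 8.9 − 4.944 − 1.456 = 2.5%.
Region Y: TFP = 9.2 − 6.288 − 2.34 = 0.572%.
Difference = 2.5 − (0.572) = 1.928 pp.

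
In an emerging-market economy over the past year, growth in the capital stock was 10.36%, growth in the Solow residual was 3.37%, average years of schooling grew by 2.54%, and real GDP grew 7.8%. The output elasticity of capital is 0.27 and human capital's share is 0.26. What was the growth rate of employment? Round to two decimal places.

Labor's share = 1 − 0.27 − 0.26 = 0.47.
gY = gA + 0.27×10.36 + 0.26×2.54 + 0.47×g.
0.47×g = 7.8 − 3.37 − 3.4576 = 0.9724.
g = 0.9724 / 0.47 = 2.0689%.

2.07%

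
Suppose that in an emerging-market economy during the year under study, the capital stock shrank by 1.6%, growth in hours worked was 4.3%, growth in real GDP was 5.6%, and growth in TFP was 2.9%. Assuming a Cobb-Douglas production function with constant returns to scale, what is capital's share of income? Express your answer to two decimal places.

gY = gA + α·gK + (1−α)·gL, so gY − gA − gL = α(gK − gL).
5.6 − 2.9 − 4.3 = α × (-1.6 − 4.3).
-1.6 = -5.9 α, so α = 0.2712.

α = 0.27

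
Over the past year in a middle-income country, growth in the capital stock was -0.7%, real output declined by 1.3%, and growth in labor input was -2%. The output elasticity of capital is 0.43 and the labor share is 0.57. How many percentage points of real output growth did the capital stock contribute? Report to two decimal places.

Contribution = share × growth = 0.43 × (-0.7) = -0.301 pp.

-0.30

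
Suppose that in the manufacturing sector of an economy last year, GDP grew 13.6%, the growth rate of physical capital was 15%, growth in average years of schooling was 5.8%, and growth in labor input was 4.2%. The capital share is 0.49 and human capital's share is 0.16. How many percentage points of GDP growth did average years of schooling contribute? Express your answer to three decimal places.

Contribution = share × growth = 0.16 × 5.8 = 0.928 pp.

0.928 percentage points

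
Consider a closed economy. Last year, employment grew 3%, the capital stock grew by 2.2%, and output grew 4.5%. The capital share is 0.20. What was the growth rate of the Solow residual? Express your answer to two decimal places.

Labor's share = 1 − 0.2 = 0.8.
The capital stock: 0.2 × 2.2 = 0.44 pp.
Employment: 0.8 × 3 = 2.4 pp.
TFP growth = 4.5 − 2.84 = 1.66%.

1.66%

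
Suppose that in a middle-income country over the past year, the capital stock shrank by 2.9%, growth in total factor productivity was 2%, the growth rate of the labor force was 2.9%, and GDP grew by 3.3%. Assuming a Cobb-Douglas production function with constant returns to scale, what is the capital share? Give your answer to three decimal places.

gY = gA + α·gK + (1−α)·gL, so gY − gA − gL = α(gK − gL).
3.3 − 2 − 2.9 = α × (-2.9 − 2.9).
-1.6 = -5.8 α, so α = 0.27586.

0.276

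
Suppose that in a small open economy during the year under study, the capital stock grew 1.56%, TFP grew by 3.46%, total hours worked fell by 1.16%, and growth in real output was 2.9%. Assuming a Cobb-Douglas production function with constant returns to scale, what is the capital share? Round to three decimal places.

gY = gA + α·gK + (1−α)·gL, so gY − gA − gL = α(gK − gL).
2.9 − 3.46 + 1.16 = α × (1.56 − (-1.16)).
0.6 = 2.72 α, so α = 0.22059.

The capital share is 0.221.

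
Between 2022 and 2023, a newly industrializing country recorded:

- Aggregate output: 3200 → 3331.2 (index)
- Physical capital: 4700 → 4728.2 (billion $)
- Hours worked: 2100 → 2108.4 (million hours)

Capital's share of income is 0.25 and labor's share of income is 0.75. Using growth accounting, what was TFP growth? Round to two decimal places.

3.65%

Aggregate output growth = (3331.2 − 3200) / 3200 = 4.1%.
Physical capital growth = (4728.2 − 4700) / 4700 = 0.6%.
Hours worked growth = (2108.4 − 2100) / 2100 = 0.4%.
Labor's share = 1 − 0.25 = 0.75.
Physical capital: 0.25 × 0.6 = 0.15 pp.
Hours worked: 0.75 × 0.4 = 0.3 pp.
TFP growth = 4.1 − 0.45 = 3.65%.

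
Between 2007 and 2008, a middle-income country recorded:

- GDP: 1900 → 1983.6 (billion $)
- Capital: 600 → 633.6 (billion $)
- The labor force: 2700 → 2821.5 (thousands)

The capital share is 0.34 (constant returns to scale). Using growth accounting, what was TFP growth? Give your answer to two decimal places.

GDP growth = (1983.6 − 1900) / 1900 = 4.4%.
Capital growth = (633.6 − 600) / 600 = 5.6%.
The labor force growth = (2821.5 − 2700) / 2700 = 4.5%.
Labor's share = 1 − 0.34 = 0.66.
Capital: 0.34 × 5.6 = 1.904 pp.
The labor force: 0.66 × 4.5 = 2.97 pp.
TFP growth = 4.4 − 4.874 = -0.474%.

-0.47%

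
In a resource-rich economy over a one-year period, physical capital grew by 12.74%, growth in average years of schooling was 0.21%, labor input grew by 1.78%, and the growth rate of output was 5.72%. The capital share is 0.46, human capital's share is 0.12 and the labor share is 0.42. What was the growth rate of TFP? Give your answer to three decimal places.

-0.913%

Labor's share = 1 − 0.46 − 0.12 = 0.42.
Physical capital: 0.46 × 12.74 = 5.8604 pp.
Average years of schooling: 0.12 × 0.21 = 0.0252 pp.
Labor input: 0.42 × 1.78 = 0.7476 pp.
TFP growth = 5.72 − 6.6332 = -0.9132%.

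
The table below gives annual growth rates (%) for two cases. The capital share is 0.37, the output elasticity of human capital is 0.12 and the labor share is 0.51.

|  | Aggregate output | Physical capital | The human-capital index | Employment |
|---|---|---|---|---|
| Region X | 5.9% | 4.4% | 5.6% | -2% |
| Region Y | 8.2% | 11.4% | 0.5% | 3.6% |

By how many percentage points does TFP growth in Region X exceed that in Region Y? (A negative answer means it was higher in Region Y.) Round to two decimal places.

2.53 percentage points

Labor's share = 1 − 0.37 − 0.12 = 0.51.
Region X: TFP = 5.9 − 1.628 − 0.672 + 1.02 = 4.62%.
Region Y: TFP = 8.2 − 4.218 − 0.06 − 1.836 = 2.086%.
Difference = 4.62 − (2.086) = 2.534 pp.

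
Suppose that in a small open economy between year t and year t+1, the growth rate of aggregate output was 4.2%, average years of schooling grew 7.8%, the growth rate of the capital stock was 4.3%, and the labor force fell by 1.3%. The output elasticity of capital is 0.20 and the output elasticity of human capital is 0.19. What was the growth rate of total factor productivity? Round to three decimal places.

2.651%

Labor's share = 1 − 0.2 − 0.19 = 0.61.
The capital stock: 0.2 × 4.3 = 0.86 pp.
Average years of schooling: 0.19 × 7.8 = 1.482 pp.
The labor force: 0.61 × (-1.3) = -0.793 pp.
TFP growth = 4.2 − 1.549 = 2.651%.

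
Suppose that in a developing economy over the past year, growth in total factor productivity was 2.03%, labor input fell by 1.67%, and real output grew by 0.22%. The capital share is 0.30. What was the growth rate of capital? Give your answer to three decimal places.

-2.137%

Labor's share = 1 − 0.3 = 0.7.
gY = gA + 0.7×(-1.67) + 0.3×g.
0.3×g = 0.22 − 2.03 + 1.169 = -0.641.
g = -0.641 / 0.3 = -2.13667%.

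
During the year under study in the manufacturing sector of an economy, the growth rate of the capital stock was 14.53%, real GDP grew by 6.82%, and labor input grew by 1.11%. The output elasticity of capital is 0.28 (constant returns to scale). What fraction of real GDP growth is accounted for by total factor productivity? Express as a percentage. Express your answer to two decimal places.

Labor's share = 1 − 0.28 = 0.72.
The capital stock: 0.28 × 14.53 = 4.0684 pp.
Labor input: 0.72 × 1.11 = 0.7992 pp.
TFP growth = 6.82 − 4.8676 = 1.9524%.
TFP share of growth = 1.9524 / 6.82 × 100 = 28.6276%.

Total factor productivity accounted for 28.63% of growth.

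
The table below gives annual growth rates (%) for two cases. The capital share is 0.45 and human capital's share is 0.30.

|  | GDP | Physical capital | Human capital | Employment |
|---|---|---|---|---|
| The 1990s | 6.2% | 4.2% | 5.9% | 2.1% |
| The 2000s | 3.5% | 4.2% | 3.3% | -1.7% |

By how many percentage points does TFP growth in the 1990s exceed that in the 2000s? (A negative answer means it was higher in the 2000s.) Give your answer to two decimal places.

0.97 percentage points

Labor's share = 1 − 0.45 − 0.3 = 0.25.
The 1990s: TFP = 6.2 − 1.89 − 1.77 − 0.525 = 2.015%.
The 2000s: TFP = 3.5 − 1.89 − 0.99 + 0.425 = 1.045%.
Difference = 2.015 − (1.045) = 0.97 pp.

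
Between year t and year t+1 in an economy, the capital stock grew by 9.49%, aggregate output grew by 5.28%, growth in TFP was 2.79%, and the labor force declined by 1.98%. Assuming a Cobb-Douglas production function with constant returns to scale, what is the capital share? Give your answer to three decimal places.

gY = gA + α·gK + (1−α)·gL, so gY − gA − gL = α(gK − gL).
5.28 − 2.79 + 1.98 = α × (9.49 − (-1.98)).
4.47 = 11.47 α, so α = 0.38971.

The capital share is 0.390.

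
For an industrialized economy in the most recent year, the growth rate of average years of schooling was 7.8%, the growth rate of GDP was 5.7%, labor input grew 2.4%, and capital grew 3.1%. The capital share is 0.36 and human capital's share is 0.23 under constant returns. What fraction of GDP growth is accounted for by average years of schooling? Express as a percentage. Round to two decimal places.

31.47%

Average years of schooling contributed 0.23 × 7.8 = 1.794 pp.
Share of growth = 1.794 / 5.7 × 100 = 31.4737%.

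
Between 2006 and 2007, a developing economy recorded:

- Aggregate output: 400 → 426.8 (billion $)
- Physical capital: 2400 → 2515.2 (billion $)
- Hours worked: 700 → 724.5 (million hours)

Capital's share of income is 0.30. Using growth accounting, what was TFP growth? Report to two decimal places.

2.81%

Aggregate output growth = (426.8 − 400) / 400 = 6.7%.
Physical capital growth = (2515.2 − 2400) / 2400 = 4.8%.
Hours worked growth = (724.5 − 700) / 700 = 3.5%.
Labor's share = 1 − 0.3 = 0.7.
Physical capital: 0.3 × 4.8 = 1.44 pp.
Hours worked: 0.7 × 3.5 = 2.45 pp.
TFP growth = 6.7 − 3.89 = 2.81%.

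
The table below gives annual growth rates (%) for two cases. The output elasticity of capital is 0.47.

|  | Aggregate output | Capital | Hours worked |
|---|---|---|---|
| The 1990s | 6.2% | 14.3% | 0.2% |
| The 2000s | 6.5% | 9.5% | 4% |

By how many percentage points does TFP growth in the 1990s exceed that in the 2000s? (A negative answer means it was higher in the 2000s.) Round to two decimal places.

Labor's share = 1 − 0.47 = 0.53.
The 1990s: TFP = 6.2 − 6.721 − 0.106 = -0.627%.
The 2000s: TFP = 6.5 − 4.465 − 2.12 = -0.085%.
Difference = -0.627 − (-0.085) = -0.542 pp.

-0.54 percentage points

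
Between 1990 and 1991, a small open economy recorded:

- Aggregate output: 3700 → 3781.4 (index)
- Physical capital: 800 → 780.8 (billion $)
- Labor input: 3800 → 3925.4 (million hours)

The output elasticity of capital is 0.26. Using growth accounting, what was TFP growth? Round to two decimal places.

Aggregate output growth = (3781.4 − 3700) / 3700 = 2.2%.
Physical capital growth = (780.8 − 800) / 800 = -2.4%.
Labor input growth = (3925.4 − 3800) / 3800 = 3.3%.
Labor's share = 1 − 0.26 = 0.74.
Physical capital: 0.26 × (-2.4) = -0.624 pp.
Labor input: 0.74 × 3.3 = 2.442 pp.
TFP growth = 2.2 − 1.818 = 0.382%.

0.38%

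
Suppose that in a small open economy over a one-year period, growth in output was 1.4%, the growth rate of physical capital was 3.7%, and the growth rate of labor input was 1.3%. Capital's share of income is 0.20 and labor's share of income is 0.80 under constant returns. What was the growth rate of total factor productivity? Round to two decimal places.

Labor's share = 1 − 0.2 = 0.8.
Physical capital: 0.2 × 3.7 = 0.74 pp.
Labor input: 0.8 × 1.3 = 1.04 pp.
TFP growth = 1.4 − 1.78 = -0.38%.

-0.38%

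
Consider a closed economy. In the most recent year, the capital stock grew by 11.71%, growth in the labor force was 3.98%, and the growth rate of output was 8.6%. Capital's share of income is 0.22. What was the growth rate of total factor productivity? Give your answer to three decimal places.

Labor's share = 1 − 0.22 = 0.78.
The capital stock: 0.22 × 11.71 = 2.5762 pp.
The labor force: 0.78 × 3.98 = 3.1044 pp.
TFP growth = 8.6 − 5.6806 = 2.9194%.

2.919%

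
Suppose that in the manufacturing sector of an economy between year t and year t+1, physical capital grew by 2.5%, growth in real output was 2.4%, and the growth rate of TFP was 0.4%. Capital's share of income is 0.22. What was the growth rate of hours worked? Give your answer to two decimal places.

Labor's share = 1 − 0.22 = 0.78.
gY = gA + 0.22×2.5 + 0.78×g.
0.78×g = 2.4 − 0.4 − 0.55 = 1.45.
g = 1.45 / 0.78 = 1.859%.

1.86%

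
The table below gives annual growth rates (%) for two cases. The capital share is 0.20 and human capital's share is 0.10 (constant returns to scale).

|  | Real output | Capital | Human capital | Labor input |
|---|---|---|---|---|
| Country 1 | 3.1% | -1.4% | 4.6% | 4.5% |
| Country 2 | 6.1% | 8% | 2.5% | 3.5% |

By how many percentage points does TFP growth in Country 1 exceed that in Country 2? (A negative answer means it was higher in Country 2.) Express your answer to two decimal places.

Labor's share = 1 − 0.2 − 0.1 = 0.7.
Country 1: TFP = 3.1 + 0.28 − 0.46 − 3.15 = -0.23%.
Country 2: TFP = 6.1 − 1.6 − 0.25 − 2.45 = 1.8%.
Difference = -0.23 − (1.8) = -2.03 pp.

-2.03 percentage points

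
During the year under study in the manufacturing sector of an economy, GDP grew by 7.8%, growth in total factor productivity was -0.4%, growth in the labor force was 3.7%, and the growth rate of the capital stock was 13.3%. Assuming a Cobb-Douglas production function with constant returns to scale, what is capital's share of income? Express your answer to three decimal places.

α = 0.469

gY = gA + α·gK + (1−α)·gL, so gY − gA − gL = α(gK − gL).
7.8 + 0.4 − 3.7 = α × (13.3 − 3.7).
4.5 = 9.6 α, so α = 0.46875.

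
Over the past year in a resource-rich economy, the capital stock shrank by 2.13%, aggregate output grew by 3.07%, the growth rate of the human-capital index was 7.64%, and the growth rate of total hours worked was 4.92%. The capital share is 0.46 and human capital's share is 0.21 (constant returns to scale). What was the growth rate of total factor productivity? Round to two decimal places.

0.82%

Labor's share = 1 − 0.46 − 0.21 = 0.33.
The capital stock: 0.46 × (-2.13) = -0.9798 pp.
The human-capital index: 0.21 × 7.64 = 1.6044 pp.
Total hours worked: 0.33 × 4.92 = 1.6236 pp.
TFP growth = 3.07 − 2.2482 = 0.8218%.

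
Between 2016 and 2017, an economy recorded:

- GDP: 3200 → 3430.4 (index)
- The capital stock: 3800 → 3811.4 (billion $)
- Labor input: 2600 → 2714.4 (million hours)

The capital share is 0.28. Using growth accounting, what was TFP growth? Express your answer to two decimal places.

GDP growth = (3430.4 − 3200) / 3200 = 7.2%.
The capital stock growth = (3811.4 − 3800) / 3800 = 0.3%.
Labor input growth = (2714.4 − 2600) / 2600 = 4.4%.
Labor's share = 1 − 0.28 = 0.72.
The capital stock: 0.28 × 0.3 = 0.084 pp.
Labor input: 0.72 × 4.4 = 3.168 pp.
TFP growth = 7.2 − 3.252 = 3.948%.

3.95%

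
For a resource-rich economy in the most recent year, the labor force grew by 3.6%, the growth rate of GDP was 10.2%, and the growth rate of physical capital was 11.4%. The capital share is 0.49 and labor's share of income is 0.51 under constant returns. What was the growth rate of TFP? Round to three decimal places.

Labor's share = 1 − 0.49 = 0.51.
Physical capital: 0.49 × 11.4 = 5.586 pp.
The labor force: 0.51 × 3.6 = 1.836 pp.
TFP growth = 10.2 − 7.422 = 2.778%.

2.778%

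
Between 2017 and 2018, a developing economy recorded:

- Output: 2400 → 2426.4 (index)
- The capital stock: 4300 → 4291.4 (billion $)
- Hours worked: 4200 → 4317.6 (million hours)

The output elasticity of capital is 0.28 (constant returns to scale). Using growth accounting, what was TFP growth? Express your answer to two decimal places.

-0.86%

Output growth = (2426.4 − 2400) / 2400 = 1.1%.
The capital stock growth = (4291.4 − 4300) / 4300 = -0.2%.
Hours worked growth = (4317.6 − 4200) / 4200 = 2.8%.
Labor's share = 1 − 0.28 = 0.72.
The capital stock: 0.28 × (-0.2) = -0.056 pp.
Hours worked: 0.72 × 2.8 = 2.016 pp.
TFP growth = 1.1 − 1.96 = -0.86%.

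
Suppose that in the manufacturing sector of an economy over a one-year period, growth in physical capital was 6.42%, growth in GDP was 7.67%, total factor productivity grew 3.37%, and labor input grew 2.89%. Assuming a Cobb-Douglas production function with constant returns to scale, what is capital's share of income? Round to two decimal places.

α = 0.40

gY = gA + α·gK + (1−α)·gL, so gY − gA − gL = α(gK − gL).
7.67 − 3.37 − 2.89 = α × (6.42 − 2.89).
1.41 = 3.53 α, so α = 0.3994.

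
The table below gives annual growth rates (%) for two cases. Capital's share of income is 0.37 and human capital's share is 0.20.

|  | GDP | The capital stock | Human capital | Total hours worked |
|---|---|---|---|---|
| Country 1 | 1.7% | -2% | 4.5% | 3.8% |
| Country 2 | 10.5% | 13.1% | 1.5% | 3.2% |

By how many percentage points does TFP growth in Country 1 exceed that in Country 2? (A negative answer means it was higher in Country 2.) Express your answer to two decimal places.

-4.07 percentage points

Labor's share = 1 − 0.37 − 0.2 = 0.43.
Country 1: TFP = 1.7 + 0.74 − 0.9 − 1.634 = -0.094%.
Country 2: TFP = 10.5 − 4.847 − 0.3 − 1.376 = 3.977%.
Difference = -0.094 − (3.977) = -4.071 pp.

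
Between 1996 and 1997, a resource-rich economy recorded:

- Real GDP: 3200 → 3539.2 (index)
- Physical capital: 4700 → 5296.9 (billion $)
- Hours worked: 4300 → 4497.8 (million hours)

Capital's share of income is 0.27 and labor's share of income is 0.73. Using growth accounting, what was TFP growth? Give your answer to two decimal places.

Real GDP growth = (3539.2 − 3200) / 3200 = 10.6%.
Physical capital growth = (5296.9 − 4700) / 4700 = 12.7%.
Hours worked growth = (4497.8 − 4300) / 4300 = 4.6%.
Labor's share = 1 − 0.27 = 0.73.
Physical capital: 0.27 × 12.7 = 3.429 pp.
Hours worked: 0.73 × 4.6 = 3.358 pp.
TFP growth = 10.6 − 6.787 = 3.813%.

TFP growth was 3.81%.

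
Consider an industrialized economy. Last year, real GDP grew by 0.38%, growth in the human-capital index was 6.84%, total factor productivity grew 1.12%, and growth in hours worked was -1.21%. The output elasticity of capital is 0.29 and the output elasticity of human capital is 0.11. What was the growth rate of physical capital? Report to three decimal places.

-2.643%

Labor's share = 1 − 0.29 − 0.11 = 0.6.
gY = gA + 0.11×6.84 + 0.6×(-1.21) + 0.29×g.
0.29×g = 0.38 − 1.12 − 0.0264 = -0.7664.
g = -0.7664 / 0.29 = -2.64276%.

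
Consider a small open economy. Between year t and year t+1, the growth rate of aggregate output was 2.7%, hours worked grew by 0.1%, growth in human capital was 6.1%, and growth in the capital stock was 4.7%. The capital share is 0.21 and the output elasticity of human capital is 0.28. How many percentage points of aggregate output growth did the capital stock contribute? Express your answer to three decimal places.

Contribution = share × growth = 0.21 × 4.7 = 0.987 pp.

0.987 pp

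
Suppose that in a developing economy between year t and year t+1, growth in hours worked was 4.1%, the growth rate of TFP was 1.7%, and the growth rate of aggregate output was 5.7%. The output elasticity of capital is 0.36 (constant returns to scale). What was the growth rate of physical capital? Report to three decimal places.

Labor's share = 1 − 0.36 = 0.64.
gY = gA + 0.64×4.1 + 0.36×g.
0.36×g = 5.7 − 1.7 − 2.624 = 1.376.
g = 1.376 / 0.36 = 3.82222%.

3.822%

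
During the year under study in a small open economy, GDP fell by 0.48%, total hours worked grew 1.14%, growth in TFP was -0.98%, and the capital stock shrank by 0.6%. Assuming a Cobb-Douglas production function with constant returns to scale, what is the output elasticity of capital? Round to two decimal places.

α = 0.37

gY = gA + α·gK + (1−α)·gL, so gY − gA − gL = α(gK − gL).
-0.48 + 0.98 − 1.14 = α × (-0.6 − 1.14).
-0.64 = -1.74 α, so α = 0.3678.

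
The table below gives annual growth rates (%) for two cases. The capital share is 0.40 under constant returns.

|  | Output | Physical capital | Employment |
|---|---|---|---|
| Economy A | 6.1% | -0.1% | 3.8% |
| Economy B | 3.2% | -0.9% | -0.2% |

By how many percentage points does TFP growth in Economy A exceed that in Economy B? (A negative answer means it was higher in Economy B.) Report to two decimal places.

0.18 percentage points

Labor's share = 1 − 0.4 = 0.6.
Economy A: TFP = 6.1 + 0.04 − 2.28 = 3.86%.
Economy B: TFP = 3.2 + 0.36 + 0.12 = 3.68%.
Difference = 3.86 − (3.68) = 0.18 pp.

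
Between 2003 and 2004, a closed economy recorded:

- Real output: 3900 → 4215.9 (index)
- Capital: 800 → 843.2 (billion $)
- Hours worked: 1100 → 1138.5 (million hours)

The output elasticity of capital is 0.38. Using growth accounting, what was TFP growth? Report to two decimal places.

Real output growth = (4215.9 − 3900) / 3900 = 8.1%.
Capital growth = (843.2 − 800) / 800 = 5.4%.
Hours worked growth = (1138.5 − 1100) / 1100 = 3.5%.
Labor's share = 1 − 0.38 = 0.62.
Capital: 0.38 × 5.4 = 2.052 pp.
Hours worked: 0.62 × 3.5 = 2.17 pp.
TFP growth = 8.1 − 4.222 = 3.878%.

TFP growth was 3.88%.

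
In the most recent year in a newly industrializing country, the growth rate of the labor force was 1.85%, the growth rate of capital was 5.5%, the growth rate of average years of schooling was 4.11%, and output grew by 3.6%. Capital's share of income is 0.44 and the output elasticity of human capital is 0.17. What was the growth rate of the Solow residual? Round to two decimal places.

Labor's share = 1 − 0.44 − 0.17 = 0.39.
Capital: 0.44 × 5.5 = 2.42 pp.
Average years of schooling: 0.17 × 4.11 = 0.6987 pp.
The labor force: 0.39 × 1.85 = 0.7215 pp.
TFP growth = 3.6 − 3.8402 = -0.2402%.

-0.24%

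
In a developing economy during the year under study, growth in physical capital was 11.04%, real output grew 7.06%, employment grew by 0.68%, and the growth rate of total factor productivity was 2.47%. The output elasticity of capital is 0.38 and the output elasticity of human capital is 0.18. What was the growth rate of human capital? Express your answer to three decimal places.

0.531%

Labor's share = 1 − 0.38 − 0.18 = 0.44.
gY = gA + 0.38×11.04 + 0.44×0.68 + 0.18×g.
0.18×g = 7.06 − 2.47 − 4.4944 = 0.0956.
g = 0.0956 / 0.18 = 0.53111%.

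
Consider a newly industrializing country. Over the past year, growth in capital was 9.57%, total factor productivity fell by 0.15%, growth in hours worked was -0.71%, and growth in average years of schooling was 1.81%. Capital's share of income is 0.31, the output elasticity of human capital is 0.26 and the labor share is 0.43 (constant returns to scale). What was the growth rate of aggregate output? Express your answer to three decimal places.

Labor's share = 1 − 0.31 − 0.26 = 0.43.
Capital: 0.31 × 9.57 = 2.9667 pp.
Average years of schooling: 0.26 × 1.81 = 0.4706 pp.
Hours worked: 0.43 × (-0.71) = -0.3053 pp.
Output growth = -0.15 + 3.132 = 2.982%.

2.982%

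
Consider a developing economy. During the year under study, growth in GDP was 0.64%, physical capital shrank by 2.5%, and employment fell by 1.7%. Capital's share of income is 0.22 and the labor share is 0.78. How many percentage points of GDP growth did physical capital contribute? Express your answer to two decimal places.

Contribution = share × growth = 0.22 × (-2.5) = -0.55 pp.

-0.55 pp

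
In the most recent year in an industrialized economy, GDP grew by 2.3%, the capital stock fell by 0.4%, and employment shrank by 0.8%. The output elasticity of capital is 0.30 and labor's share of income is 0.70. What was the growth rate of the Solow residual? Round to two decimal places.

2.98%

Labor's share = 1 − 0.3 = 0.7.
The capital stock: 0.3 × (-0.4) = -0.12 pp.
Employment: 0.7 × (-0.8) = -0.56 pp.
TFP growth = 2.3 + 0.68 = 2.98%.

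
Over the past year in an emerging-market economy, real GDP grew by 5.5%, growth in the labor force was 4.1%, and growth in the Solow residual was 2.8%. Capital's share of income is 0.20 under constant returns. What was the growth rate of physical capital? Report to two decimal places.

Labor's share = 1 − 0.2 = 0.8.
gY = gA + 0.8×4.1 + 0.2×g.
0.2×g = 5.5 − 2.8 − 3.28 = -0.58.
g = -0.58 / 0.2 = -2.9%.

-2.90%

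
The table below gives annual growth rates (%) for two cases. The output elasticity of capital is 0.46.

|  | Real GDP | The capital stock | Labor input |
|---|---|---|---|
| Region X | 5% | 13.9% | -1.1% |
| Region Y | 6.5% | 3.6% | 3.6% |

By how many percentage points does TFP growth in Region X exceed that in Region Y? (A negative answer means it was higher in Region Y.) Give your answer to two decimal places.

Labor's share = 1 − 0.46 = 0.54.
Region X: TFP = 5 − 6.394 + 0.594 = -0.8%.
Region Y: TFP = 6.5 − 1.656 − 1.944 = 2.9%.
Difference = -0.8 − (2.9) = -3.7 pp.

-3.70 percentage points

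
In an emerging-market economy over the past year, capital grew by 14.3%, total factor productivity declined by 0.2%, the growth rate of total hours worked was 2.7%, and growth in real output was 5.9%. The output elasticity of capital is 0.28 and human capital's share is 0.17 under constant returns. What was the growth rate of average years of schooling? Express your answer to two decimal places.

Average years of schooling grew 3.59%.

Labor's share = 1 − 0.28 − 0.17 = 0.55.
gY = gA + 0.28×14.3 + 0.55×2.7 + 0.17×g.
0.17×g = 5.9 + 0.2 − 5.489 = 0.611.
g = 0.611 / 0.17 = 3.5941%.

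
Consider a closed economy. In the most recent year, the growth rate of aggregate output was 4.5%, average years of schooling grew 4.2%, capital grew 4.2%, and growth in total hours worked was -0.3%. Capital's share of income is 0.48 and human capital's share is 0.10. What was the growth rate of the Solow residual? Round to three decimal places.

2.190%

Labor's share = 1 − 0.48 − 0.1 = 0.42.
Capital: 0.48 × 4.2 = 2.016 pp.
Average years of schooling: 0.1 × 4.2 = 0.42 pp.
Total hours worked: 0.42 × (-0.3) = -0.126 pp.
TFP growth = 4.5 − 2.31 = 2.19%.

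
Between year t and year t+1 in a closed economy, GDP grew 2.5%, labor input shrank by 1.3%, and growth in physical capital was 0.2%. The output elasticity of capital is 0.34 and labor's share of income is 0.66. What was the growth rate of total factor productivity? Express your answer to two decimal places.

Total factor productivity grew 3.29%.

Labor's share = 1 − 0.34 = 0.66.
Physical capital: 0.34 × 0.2 = 0.068 pp.
Labor input: 0.66 × (-1.3) = -0.858 pp.
TFP growth = 2.5 + 0.79 = 3.29%.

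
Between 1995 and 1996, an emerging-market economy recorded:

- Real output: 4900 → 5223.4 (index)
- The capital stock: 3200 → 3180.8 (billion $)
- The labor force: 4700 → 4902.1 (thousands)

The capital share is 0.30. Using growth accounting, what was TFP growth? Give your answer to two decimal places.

3.77%

Real output growth = (5223.4 − 4900) / 4900 = 6.6%.
The capital stock growth = (3180.8 − 3200) / 3200 = -0.6%.
The labor force growth = (4902.1 − 4700) / 4700 = 4.3%.
Labor's share = 1 − 0.3 = 0.7.
The capital stock: 0.3 × (-0.6) = -0.18 pp.
The labor force: 0.7 × 4.3 = 3.01 pp.
TFP growth = 6.6 − 2.83 = 3.77%.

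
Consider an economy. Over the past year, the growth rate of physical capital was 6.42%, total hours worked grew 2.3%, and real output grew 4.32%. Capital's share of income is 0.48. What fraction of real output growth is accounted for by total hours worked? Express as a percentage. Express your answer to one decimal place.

Total hours worked accounted for 27.7% of growth.

Labor's share = 1 − 0.48 = 0.52.
Total hours worked contributed 0.52 × 2.3 = 1.196 pp.
Share of growth = 1.196 / 4.32 × 100 = 27.685%.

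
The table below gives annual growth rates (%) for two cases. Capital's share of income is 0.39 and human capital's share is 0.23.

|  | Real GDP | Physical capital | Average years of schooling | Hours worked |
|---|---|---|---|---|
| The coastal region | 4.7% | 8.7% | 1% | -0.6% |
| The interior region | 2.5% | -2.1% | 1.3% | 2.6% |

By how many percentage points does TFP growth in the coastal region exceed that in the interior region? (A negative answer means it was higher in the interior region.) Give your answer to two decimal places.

-0.73 percentage points

Labor's share = 1 − 0.39 − 0.23 = 0.38.
The coastal region: TFP = 4.7 − 3.393 − 0.23 + 0.228 = 1.305%.
The interior region: TFP = 2.5 + 0.819 − 0.299 − 0.988 = 2.032%.
Difference = 1.305 − (2.032) = -0.727 pp.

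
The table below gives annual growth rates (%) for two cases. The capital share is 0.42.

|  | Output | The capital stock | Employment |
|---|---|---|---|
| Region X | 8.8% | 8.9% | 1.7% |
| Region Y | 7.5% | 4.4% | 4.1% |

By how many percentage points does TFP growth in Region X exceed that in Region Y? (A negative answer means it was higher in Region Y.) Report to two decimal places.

Labor's share = 1 − 0.42 = 0.58.
Region X: TFP = 8.8 − 3.738 − 0.986 = 4.076%.
Region Y: TFP = 7.5 − 1.848 − 2.378 = 3.274%.
Difference = 4.076 − (3.274) = 0.802 pp.

0.80 percentage points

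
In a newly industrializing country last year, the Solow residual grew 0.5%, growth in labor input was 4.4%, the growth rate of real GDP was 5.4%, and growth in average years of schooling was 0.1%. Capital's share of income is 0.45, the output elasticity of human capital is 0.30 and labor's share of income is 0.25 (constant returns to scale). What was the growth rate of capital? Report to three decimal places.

Labor's share = 1 − 0.45 − 0.3 = 0.25.
gY = gA + 0.3×0.1 + 0.25×4.4 + 0.45×g.
0.45×g = 5.4 − 0.5 − 1.13 = 3.77.
g = 3.77 / 0.45 = 8.37778%.

8.378%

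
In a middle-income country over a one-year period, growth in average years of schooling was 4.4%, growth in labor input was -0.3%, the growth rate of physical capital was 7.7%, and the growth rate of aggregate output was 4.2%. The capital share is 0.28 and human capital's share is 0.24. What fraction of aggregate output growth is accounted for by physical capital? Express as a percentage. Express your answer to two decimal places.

Physical capital contributed 0.28 × 7.7 = 2.156 pp.
Share of growth = 2.156 / 4.2 × 100 = 51.3333%.

Physical capital accounted for 51.33% of growth.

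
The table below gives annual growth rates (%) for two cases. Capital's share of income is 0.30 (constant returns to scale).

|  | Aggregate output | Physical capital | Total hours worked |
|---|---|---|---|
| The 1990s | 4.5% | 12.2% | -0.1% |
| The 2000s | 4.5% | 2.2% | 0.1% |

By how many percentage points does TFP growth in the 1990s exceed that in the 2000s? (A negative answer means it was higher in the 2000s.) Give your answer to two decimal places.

Labor's share = 1 − 0.3 = 0.7.
The 1990s: TFP = 4.5 − 3.66 + 0.07 = 0.91%.
The 2000s: TFP = 4.5 − 0.66 − 0.07 = 3.77%.
Difference = 0.91 − (3.77) = -2.86 pp.

-2.86 percentage points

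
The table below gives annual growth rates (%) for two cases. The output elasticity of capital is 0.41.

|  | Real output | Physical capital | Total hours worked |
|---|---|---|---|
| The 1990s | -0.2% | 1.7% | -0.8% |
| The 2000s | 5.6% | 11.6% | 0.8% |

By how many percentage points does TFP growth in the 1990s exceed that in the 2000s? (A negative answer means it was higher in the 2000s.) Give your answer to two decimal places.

-0.80 percentage points

Labor's share = 1 − 0.41 = 0.59.
The 1990s: TFP = -0.2 − 0.697 + 0.472 = -0.425%.
The 2000s: TFP = 5.6 − 4.756 − 0.472 = 0.372%.
Difference = -0.425 − (0.372) = -0.797 pp.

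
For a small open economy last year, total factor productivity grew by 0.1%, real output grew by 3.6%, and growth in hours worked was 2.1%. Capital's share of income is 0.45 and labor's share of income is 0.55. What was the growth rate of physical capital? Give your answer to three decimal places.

5.211%

Labor's share = 1 − 0.45 = 0.55.
gY = gA + 0.55×2.1 + 0.45×g.
0.45×g = 3.6 − 0.1 − 1.155 = 2.345.
g = 2.345 / 0.45 = 5.21111%.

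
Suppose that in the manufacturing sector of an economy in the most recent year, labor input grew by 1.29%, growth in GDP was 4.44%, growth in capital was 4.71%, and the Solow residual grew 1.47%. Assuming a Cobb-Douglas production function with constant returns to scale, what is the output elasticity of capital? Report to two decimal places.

gY = gA + α·gK + (1−α)·gL, so gY − gA − gL = α(gK − gL).
4.44 − 1.47 − 1.29 = α × (4.71 − 1.29).
1.68 = 3.42 α, so α = 0.4912.

The output elasticity of capital is 0.49.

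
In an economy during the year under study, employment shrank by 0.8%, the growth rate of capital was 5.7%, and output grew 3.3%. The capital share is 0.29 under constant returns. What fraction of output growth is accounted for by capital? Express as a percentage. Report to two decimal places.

Capital contributed 0.29 × 5.7 = 1.653 pp.
Share of growth = 1.653 / 3.3 × 100 = 50.0909%.

Capital accounted for 50.09% of growth.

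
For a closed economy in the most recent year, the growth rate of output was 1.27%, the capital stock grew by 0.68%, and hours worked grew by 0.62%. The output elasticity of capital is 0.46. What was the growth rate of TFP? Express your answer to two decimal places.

0.62%

Labor's share = 1 − 0.46 = 0.54.
The capital stock: 0.46 × 0.68 = 0.3128 pp.
Hours worked: 0.54 × 0.62 = 0.3348 pp.
TFP growth = 1.27 − 0.6476 = 0.6224%.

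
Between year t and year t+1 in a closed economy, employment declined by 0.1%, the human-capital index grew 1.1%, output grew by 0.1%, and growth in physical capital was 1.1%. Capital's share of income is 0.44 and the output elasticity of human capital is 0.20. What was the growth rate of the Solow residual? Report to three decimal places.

Labor's share = 1 − 0.44 − 0.2 = 0.36.
Physical capital: 0.44 × 1.1 = 0.484 pp.
The human-capital index: 0.2 × 1.1 = 0.22 pp.
Employment: 0.36 × (-0.1) = -0.036 pp.
TFP growth = 0.1 − 0.668 = -0.568%.

-0.568%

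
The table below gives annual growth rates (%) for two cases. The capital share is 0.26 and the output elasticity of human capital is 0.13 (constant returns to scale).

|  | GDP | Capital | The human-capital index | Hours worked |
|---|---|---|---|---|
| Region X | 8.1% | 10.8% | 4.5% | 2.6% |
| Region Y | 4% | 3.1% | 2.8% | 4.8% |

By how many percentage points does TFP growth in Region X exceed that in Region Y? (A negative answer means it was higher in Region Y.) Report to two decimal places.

Labor's share = 1 − 0.26 − 0.13 = 0.61.
Region X: TFP = 8.1 − 2.808 − 0.585 − 1.586 = 3.121%.
Region Y: TFP = 4 − 0.806 − 0.364 − 2.928 = -0.098%.
Difference = 3.121 − (-0.098) = 3.219 pp.

3.22 percentage points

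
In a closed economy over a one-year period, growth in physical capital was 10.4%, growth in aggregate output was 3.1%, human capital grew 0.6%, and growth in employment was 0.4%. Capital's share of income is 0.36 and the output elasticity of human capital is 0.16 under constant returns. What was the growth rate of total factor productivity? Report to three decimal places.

Labor's share = 1 − 0.36 − 0.16 = 0.48.
Physical capital: 0.36 × 10.4 = 3.744 pp.
Human capital: 0.16 × 0.6 = 0.096 pp.
Employment: 0.48 × 0.4 = 0.192 pp.
TFP growth = 3.1 − 4.032 = -0.932%.

-0.932%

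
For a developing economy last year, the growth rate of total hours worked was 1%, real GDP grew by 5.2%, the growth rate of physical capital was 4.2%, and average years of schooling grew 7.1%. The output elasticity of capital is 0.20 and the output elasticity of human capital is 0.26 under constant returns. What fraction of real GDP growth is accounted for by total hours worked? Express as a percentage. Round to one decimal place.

Labor's share = 1 − 0.2 − 0.26 = 0.54.
Total hours worked contributed 0.54 × 1 = 0.54 pp.
Share of growth = 0.54 / 5.2 × 100 = 10.385%.

Total hours worked accounted for 10.4% of growth.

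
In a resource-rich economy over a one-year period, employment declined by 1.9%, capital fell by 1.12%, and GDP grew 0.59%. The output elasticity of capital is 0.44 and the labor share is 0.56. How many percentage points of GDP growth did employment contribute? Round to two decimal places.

Labor's share = 1 − 0.44 = 0.56.
Contribution = share × growth = 0.56 × (-1.9) = -1.064 pp.

-1.06 percentage points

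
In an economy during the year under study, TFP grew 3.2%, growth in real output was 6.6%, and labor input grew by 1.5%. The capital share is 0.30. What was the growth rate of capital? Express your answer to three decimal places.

Capital growth was 7.833%.

Labor's share = 1 − 0.3 = 0.7.
gY = gA + 0.7×1.5 + 0.3×g.
0.3×g = 6.6 − 3.2 − 1.05 = 2.35.
g = 2.35 / 0.3 = 7.83333%.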